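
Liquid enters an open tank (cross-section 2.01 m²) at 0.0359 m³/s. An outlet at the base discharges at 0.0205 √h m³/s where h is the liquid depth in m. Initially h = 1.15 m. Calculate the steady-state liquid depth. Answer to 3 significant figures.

3.07 m

Level balance: A dh/dt = 0.0359 − 0.0205 √h. Setting dh/dt = 0:
Q_in = 0.0205 √h_ss ⇒ √h_ss = 0.0359/0.0205 = 1.7512.
h_ss = 1.7512² = 3.0668 m. (Since h₀ = 1.15 m < h_ss, the level will rise toward this value.)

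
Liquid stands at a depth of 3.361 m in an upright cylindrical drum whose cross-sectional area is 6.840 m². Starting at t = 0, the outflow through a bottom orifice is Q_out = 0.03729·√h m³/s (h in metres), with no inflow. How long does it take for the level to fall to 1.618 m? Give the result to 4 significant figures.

205.9 s

With no inflow, A dh/dt = −0.03729 √h.
∫ h^(−1/2) dh = −(0.03729/A) ∫ dt, giving 2√h = 2√h₀ − (0.03729/A) t.
t = 2A(√h₀ − √h)/0.03729 = 2·6.840·(√3.361 − √1.618)/0.03729
  = 13.6800 × (1.83330 − 1.27201) / 0.03729 = 205.914 s.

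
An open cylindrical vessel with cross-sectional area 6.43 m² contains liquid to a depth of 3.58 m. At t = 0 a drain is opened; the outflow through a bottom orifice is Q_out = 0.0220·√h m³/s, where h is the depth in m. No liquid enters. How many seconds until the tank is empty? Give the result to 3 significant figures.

A dh/dt = −Q_out = −0.0220 √h.
∫ h^(−1/2) dh = −(0.0220/A) ∫ dt, giving 2√h = 2√h₀ − (0.0220/A) t.
Set h = 0: 2√h₀ = (0.0220/A) t_empty ⇒ t_empty = 2A√h₀/0.0220.
t_empty = 2·6.43·√3.58/0.0220 = 12.860·1.8921/0.0220 = 1106.0 s.

1110 s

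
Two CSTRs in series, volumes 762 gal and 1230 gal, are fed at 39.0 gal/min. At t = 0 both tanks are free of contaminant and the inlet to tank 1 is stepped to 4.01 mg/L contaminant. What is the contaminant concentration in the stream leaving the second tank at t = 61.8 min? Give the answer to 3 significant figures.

Each tank obeys Vᵢ dCᵢ/dt = Q(Cᵢ₋₁ − Cᵢ), so τᵢ = Vᵢ/Q.
τ₁ = 762/39.0 = 19.538 min; τ₂ = 1230/39.0 = 31.538 min.
Tank 1: C₁ = C_in(1 − e^(−t/τ₁)). Tank 2 (τ₁ ≠ τ₂): C₂ = C_in[1 − (τ₁ e^(−t/τ₁) − τ₂ e^(−t/τ₂))/(τ₁ − τ₂)].
At t = 61.8: e^(−t/τ₁) = 0.042299, e^(−t/τ₂) = 0.14093.
C₂ = 4.01·[1 − (19.538·0.042299 − 31.538·0.14093)/(-12.000)] = 4.01·0.69849 = 2.8009 mg/L.

2.80 mg/L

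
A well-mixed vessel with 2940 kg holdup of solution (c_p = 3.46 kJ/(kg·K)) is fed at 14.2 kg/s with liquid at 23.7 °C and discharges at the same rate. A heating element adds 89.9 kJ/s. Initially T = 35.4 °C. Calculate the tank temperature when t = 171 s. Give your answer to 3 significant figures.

29.9 °C

M c_p dT/dt = ṁ c_p (T_in − T) + Q̇.
Rearrange: dT/dt = (T_ss − T)/τ with τ = M/ṁ = 207.04 s and T_ss = T_in + Q̇/(ṁ c_p) = 25.530 °C.
Integrating: T(t) = T_ss + (T₀ − T_ss) e^(−t/τ).
T(171) = 25.530 + (9.8702)·e^(−171/207.04) = 25.530 + (9.8702)·0.43783 = 29.851 °C.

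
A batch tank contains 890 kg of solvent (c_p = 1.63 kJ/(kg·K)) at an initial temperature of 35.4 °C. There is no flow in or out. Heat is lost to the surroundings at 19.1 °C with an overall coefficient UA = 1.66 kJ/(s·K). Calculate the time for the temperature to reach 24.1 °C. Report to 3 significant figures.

1030 s

Heat balance on the well-mixed liquid: M c_p dT/dt = −UA(T − T_amb).
τ = M c_p/UA = 873.92 s; T_ss = T_amb = 19.100 °C.
T(t) = T_ss + (T₀ − T_ss)e^(−t/τ); set T = 24.1:
t = −τ ln[(T − T_ss)/(T₀ − T_ss)] = −873.92 · ln(0.30675) = 1032.7 s.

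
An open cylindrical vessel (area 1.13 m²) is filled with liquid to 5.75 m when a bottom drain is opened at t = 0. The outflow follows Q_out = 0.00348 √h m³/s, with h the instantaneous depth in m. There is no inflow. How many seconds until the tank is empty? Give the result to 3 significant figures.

1560 s

A dh/dt = −Q_out = −0.00348 √h.
Separate and integrate: 2(√h − √h₀) = −(0.00348/A) t.
Set h = 0: 2√h₀ = (0.00348/A) t_empty ⇒ t_empty = 2A√h₀/0.00348.
t_empty = 2·1.13·√5.75/0.00348 = 2.2600·2.3979/0.00348 = 1557.3 s.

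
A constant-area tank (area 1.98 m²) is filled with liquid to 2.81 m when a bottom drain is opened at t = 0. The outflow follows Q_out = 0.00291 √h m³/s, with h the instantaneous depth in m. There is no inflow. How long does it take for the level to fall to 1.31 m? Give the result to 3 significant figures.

With no inflow, A dh/dt = −0.00291 √h.
Separate and integrate: 2(√h − √h₀) = −(0.00291/A) t.
t = 2A(√h₀ − √h)/0.00291 = 2·1.98·(√2.81 − √1.31)/0.00291
  = 3.9600 × (1.6763 − 1.1446) / 0.00291 = 723.62 s.

724 s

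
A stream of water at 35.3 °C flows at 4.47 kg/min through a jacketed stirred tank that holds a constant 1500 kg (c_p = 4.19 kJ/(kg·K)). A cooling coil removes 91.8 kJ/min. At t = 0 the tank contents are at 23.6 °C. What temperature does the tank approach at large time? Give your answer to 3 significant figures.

30.4 °C

M c_p dT/dt = ṁ c_p (T_in − T) − Q̇.
At steady state dT/dt = 0 ⇒ T_ss = T_in − Q̇/(ṁ c_p) = 35.3 − 91.8/(4.47·4.19) = 30.399 °C.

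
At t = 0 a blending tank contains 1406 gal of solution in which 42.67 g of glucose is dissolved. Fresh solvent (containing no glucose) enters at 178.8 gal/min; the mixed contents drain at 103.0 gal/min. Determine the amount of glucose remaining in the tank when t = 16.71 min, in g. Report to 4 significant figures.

17.83 g

Let m(t) be the amount of glucose. Volume: V(t) = V₀ + (Q_in − Q_out) t = 1406 + 75.8000 t; V(16.71) = 2672.62 gal.
Species balance (pure solvent in): dm/dt = −Q_out · m/V(t).
dm/m = −Q_out dt/(V₀ + 75.8000 t); integrating gives ln(m/m₀) = −(Q_out/(Q_in−Q_out)) ln(V/V₀).
m = m₀ (V₀/V)^(Q_out/(Q_in−Q_out)) = 42.67 × (1406/2672.62)^(1.35884) = 17.8268 g.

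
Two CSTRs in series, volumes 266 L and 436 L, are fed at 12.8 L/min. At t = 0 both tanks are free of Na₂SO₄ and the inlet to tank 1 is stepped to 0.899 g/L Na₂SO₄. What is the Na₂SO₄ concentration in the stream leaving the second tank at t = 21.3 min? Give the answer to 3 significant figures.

Each tank obeys Vᵢ dCᵢ/dt = Q(Cᵢ₋₁ − Cᵢ), so τᵢ = Vᵢ/Q.
τ₁ = 266/12.8 = 20.781 min; τ₂ = 436/12.8 = 34.062 min.
Tank 1: C₁ = C_in(1 − e^(−t/τ₁)). Tank 2 (τ₁ ≠ τ₂): C₂ = C_in[1 − (τ₁ e^(−t/τ₁) − τ₂ e^(−t/τ₂))/(τ₁ − τ₂)].
At t = 21.3: e^(−t/τ₁) = 0.35881, e^(−t/τ₂) = 0.53509.
C₂ = 0.899·[1 − (20.781·0.35881 − 34.062·0.53509)/(-13.281)] = 0.899·0.18908 = 0.16999 g/L.

0.170 g/L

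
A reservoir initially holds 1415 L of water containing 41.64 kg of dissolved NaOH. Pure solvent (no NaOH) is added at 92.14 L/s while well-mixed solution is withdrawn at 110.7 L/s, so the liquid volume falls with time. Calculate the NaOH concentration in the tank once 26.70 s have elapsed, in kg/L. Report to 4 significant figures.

Let m(t) be the amount of NaOH. Volume: V(t) = V₀ + (Q_in − Q_out) t = 1415 − 18.5600 t; V(26.70) = 919.448 L.
No NaOH enters, so dm/dt = −Q_out · (m/V).
Separate: dm/m = −Q_out dt/V(t) ⇒ ln(m/m₀) = −(Q_out/(Q_in−Q_out)) ln(V/V₀).
m = m₀ (V₀/V)^(Q_out/(Q_in−Q_out)) = 41.64 × (1415/919.448)^(-5.96444) = 3.18268 kg.
C = m/V = 3.18268/919.448 = 0.00346151 kg/L.

0.003462 kg/L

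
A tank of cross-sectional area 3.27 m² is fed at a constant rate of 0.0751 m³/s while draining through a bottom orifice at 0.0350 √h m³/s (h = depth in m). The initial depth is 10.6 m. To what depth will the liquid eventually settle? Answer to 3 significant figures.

4.60 m

Accumulation of liquid (constant cross-section A): A dh/dt = Q_in − 0.0350 √h. At steady state dh/dt = 0:
Q_in = 0.0350 √h_ss ⇒ √h_ss = 0.0751/0.0350 = 2.1457.
h_ss = 2.1457² = 4.6041 m. (Since h₀ = 10.6 m > h_ss, the level will fall toward this value.)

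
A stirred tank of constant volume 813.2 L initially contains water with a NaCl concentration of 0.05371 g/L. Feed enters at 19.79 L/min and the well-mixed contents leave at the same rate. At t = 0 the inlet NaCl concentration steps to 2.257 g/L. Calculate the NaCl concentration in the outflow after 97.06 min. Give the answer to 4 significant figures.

2.049 g/L

Species balance on the tank: V dC/dt = Q(C_in − C).
So dC/dt = (C_in − C)/τ with τ = V/Q = 813.2/19.79 = 41.0915 min.
Solution: C(t) = C_in + (C₀ − C_in) e^(−t/τ).
C(97.06) = 2.257 + (0.05371 − 2.257)·e^(−97.06/41.0915) = 2.257 + (-2.20329)·0.0942271 = 2.04939 g/L.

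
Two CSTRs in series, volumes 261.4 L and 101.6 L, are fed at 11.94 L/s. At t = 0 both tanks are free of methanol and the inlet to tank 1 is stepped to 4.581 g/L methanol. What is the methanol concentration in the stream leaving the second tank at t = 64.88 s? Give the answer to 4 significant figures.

Time constants: τᵢ = Vᵢ/Q for each well-mixed tank.
τ₁ = 261.4/11.94 = 21.8928 s; τ₂ = 101.6/11.94 = 8.50921 s.
Tank 1: C₁ = C_in(1 − e^(−t/τ₁)). Tank 2 (τ₁ ≠ τ₂): C₂ = C_in[1 − (τ₁ e^(−t/τ₁) − τ₂ e^(−t/τ₂))/(τ₁ − τ₂)].
At t = 64.88: e^(−t/τ₁) = 0.0516362, e^(−t/τ₂) = 0.000488253.
C₂ = 4.581·[1 − (21.8928·0.0516362 − 8.50921·0.000488253)/(13.3836)] = 4.581·0.915844 = 4.19548 g/L.

4.195 g/L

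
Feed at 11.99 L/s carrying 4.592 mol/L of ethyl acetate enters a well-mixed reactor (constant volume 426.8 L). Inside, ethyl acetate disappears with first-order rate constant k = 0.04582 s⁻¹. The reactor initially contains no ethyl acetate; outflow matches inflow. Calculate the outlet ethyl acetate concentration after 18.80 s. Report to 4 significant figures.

Species balance: V dC/dt = Q C_in − Q C − k V C.
This is linear with rate a = Q/V + k = 0.0739128 s⁻¹.
C_ss = Q C_in/(Q + kV) = 1.74533 mol/L; C(t) = C_ss + (C₀ − C_ss) e^(−a t).
C(18.80) = 1.74533 + (-1.74533)·e^(−0.0739128·18.80) = 1.74533 + (-1.74533)·0.249185 = 1.31042 mol/L.

1.310 mol/L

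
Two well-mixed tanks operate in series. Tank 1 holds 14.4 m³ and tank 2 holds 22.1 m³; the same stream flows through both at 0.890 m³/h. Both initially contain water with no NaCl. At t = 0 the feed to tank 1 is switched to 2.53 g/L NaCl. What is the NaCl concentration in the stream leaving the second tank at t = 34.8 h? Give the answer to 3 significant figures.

Species balance on tank i: dCᵢ/dt = (Cᵢ₋₁ − Cᵢ)/τᵢ with τᵢ = Vᵢ/Q.
τ₁ = 14.4/0.890 = 16.180 h; τ₂ = 22.1/0.890 = 24.831 h.
Solving the cascade with C₁(0)=C₂(0)=0 gives C₂(t) = C_in[1 − (τ₁ e^(−t/τ₁) − τ₂ e^(−t/τ₂))/(τ₁ − τ₂)].
At t = 34.8: e^(−t/τ₁) = 0.11639, e^(−t/τ₂) = 0.24624.
C₂ = 2.53·[1 − (16.180·0.11639 − 24.831·0.24624)/(-8.6517)] = 2.53·0.51092 = 1.2926 g/L.

1.29 g/L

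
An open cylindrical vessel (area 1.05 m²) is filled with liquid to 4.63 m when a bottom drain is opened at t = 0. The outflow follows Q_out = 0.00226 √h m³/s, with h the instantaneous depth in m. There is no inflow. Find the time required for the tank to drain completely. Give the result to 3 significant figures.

2000 s

Volume balance on the tank: A dh/dt = −0.00226 √h.
Separate and integrate: 2(√h − √h₀) = −(0.00226/A) t.
Tank is empty when √h = 0: t_empty = 2A√h₀/0.00226.
t_empty = 2·1.05·√4.63/0.00226 = 2.1000·2.1517/0.00226 = 1999.4 s.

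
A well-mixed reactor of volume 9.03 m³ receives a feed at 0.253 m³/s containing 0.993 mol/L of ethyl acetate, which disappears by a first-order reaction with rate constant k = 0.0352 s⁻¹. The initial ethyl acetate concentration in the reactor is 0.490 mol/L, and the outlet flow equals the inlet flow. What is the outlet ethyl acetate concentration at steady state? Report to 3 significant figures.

Accumulation = in − out − consumed: V dC/dt = Q C_in − Q C − k V C.
At steady state: 0 = Q C_in − (Q + kV) C_ss, so C_ss = Q C_in/(Q + kV).
C_ss = 0.253·0.993/(0.253 + 0.0352·9.03) = 0.25123/0.57086 = 0.44009 mol/L.

0.440 mol/L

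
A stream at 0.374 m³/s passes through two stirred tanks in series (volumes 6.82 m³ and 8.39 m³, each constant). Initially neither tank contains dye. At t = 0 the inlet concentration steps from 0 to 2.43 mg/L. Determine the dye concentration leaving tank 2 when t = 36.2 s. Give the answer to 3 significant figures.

Each tank obeys Vᵢ dCᵢ/dt = Q(Cᵢ₋₁ − Cᵢ), so τᵢ = Vᵢ/Q.
τ₁ = 6.82/0.374 = 18.235 s; τ₂ = 8.39/0.374 = 22.433 s.
Solving the cascade with C₁(0)=C₂(0)=0 gives C₂(t) = C_in[1 − (τ₁ e^(−t/τ₁) − τ₂ e^(−t/τ₂))/(τ₁ − τ₂)].
At t = 36.2: e^(−t/τ₁) = 0.13736, e^(−t/τ₂) = 0.19915.
C₂ = 2.43·[1 − (18.235·0.13736 − 22.433·0.19915)/(-4.1979)] = 2.43·0.53242 = 1.2938 mg/L.

1.29 mg/L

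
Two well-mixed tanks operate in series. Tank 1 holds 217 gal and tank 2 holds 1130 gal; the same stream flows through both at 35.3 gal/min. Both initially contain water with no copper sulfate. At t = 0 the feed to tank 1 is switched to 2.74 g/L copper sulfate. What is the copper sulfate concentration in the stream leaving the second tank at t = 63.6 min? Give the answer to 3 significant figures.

2.27 g/L

Each tank obeys Vᵢ dCᵢ/dt = Q(Cᵢ₋₁ − Cᵢ), so τᵢ = Vᵢ/Q.
τ₁ = 217/35.3 = 6.1473 min; τ₂ = 1130/35.3 = 32.011 min.
Solving the cascade with C₁(0)=C₂(0)=0 gives C₂(t) = C_in[1 − (τ₁ e^(−t/τ₁) − τ₂ e^(−t/τ₂))/(τ₁ − τ₂)].
At t = 63.6: e^(−t/τ₁) = 3.2121e-05, e^(−t/τ₂) = 0.13713.
C₂ = 2.74·[1 − (6.1473·3.2121e-05 − 32.011·0.13713)/(-25.864)] = 2.74·0.83028 = 2.2750 g/L.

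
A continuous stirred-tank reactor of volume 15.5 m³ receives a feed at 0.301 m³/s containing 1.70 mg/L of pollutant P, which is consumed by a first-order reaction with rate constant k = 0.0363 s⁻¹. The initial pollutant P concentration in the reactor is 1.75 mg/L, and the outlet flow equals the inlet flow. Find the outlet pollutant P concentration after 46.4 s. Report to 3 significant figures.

0.680 mg/L

Species balance: V dC/dt = Q C_in − Q C − k V C.
This is linear with rate a = Q/V + k = 0.055719 s⁻¹.
C_ss = Q C_in/(Q + kV) = 0.59249 mg/L; C(t) = C_ss + (C₀ − C_ss) e^(−a t).
C(46.4) = 0.59249 + (1.1575)·e^(−0.055719·46.4) = 0.59249 + (1.1575)·0.075368 = 0.67972 mg/L.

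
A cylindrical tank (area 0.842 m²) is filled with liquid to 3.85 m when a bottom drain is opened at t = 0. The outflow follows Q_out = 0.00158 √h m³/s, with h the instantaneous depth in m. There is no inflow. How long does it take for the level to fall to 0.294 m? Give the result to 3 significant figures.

Mass balance (ρ constant): A dh/dt = −0.00158 √h.
This is separable: 2 d(√h)/dt = −0.00158/A, so √h = √h₀ − (0.00158/(2A)) t.
t = 2A(√h₀ − √h)/0.00158 = 2·0.842·(√3.85 − √0.294)/0.00158
  = 1.6840 × (1.9621 − 0.54222) / 0.00158 = 1513.4 s.

1510 s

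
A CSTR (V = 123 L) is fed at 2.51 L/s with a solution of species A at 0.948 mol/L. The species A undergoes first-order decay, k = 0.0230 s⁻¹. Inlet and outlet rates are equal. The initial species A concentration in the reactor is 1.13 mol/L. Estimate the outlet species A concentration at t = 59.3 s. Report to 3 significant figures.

Accumulation = in − out − consumed: V dC/dt = Q C_in − Q C − k V C.
This is linear with rate a = Q/V + k = 0.043407 s⁻¹.
C_ss = Q C_in/(Q + kV) = 0.44568 mol/L; C(t) = C_ss + (C₀ − C_ss) e^(−a t).
C(59.3) = 0.44568 + (0.68432)·e^(−0.043407·59.3) = 0.44568 + (0.68432)·0.076230 = 0.49784 mol/L.

0.498 mol/L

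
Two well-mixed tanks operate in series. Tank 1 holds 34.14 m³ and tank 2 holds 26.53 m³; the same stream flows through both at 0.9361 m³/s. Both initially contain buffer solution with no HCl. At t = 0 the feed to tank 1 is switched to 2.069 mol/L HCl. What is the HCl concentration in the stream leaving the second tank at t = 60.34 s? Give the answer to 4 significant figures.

1.152 mol/L

Species balance on tank i: dCᵢ/dt = (Cᵢ₋₁ − Cᵢ)/τᵢ with τᵢ = Vᵢ/Q.
τ₁ = 34.14/0.9361 = 36.4705 s; τ₂ = 26.53/0.9361 = 28.3410 s.
Solving the cascade with C₁(0)=C₂(0)=0 gives C₂(t) = C_in[1 − (τ₁ e^(−t/τ₁) − τ₂ e^(−t/τ₂))/(τ₁ − τ₂)].
At t = 60.34: e^(−t/τ₁) = 0.191190, e^(−t/τ₂) = 0.118948.
C₂ = 2.069·[1 − (36.4705·0.191190 − 28.3410·0.118948)/(8.12947)] = 2.069·0.556960 = 1.15235 mol/L.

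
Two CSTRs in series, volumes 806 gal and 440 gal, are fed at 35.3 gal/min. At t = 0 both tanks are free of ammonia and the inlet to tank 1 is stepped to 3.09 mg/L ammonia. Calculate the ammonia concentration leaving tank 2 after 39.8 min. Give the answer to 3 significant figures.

2.05 mg/L

Time constants: τᵢ = Vᵢ/Q for each well-mixed tank.
τ₁ = 806/35.3 = 22.833 min; τ₂ = 440/35.3 = 12.465 min.
Solving the cascade with C₁(0)=C₂(0)=0 gives C₂(t) = C_in[1 − (τ₁ e^(−t/τ₁) − τ₂ e^(−t/τ₂))/(τ₁ − τ₂)].
At t = 39.8: e^(−t/τ₁) = 0.17498, e^(−t/τ₂) = 0.041047.
C₂ = 3.09·[1 − (22.833·0.17498 − 12.465·0.041047)/(10.368)] = 3.09·0.66401 = 2.0518 mg/L.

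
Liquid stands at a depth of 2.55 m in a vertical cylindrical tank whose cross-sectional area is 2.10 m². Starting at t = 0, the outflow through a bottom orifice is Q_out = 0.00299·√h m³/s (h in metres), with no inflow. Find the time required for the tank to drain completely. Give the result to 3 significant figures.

2240 s

With no inflow, A dh/dt = −0.00299 √h.
Separate and integrate: 2(√h − √h₀) = −(0.00299/A) t.
Tank is empty when √h = 0: t_empty = 2A√h₀/0.00299.
t_empty = 2·2.10·√2.55/0.00299 = 4.2000·1.5969/0.00299 = 2243.1 s.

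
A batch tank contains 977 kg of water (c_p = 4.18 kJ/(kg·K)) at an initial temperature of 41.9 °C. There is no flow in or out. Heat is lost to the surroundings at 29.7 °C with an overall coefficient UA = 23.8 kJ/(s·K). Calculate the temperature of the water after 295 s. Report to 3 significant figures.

First-law balance (no shaft work): M c_p dT/dt = −UA(T − T_amb).
dT/dt = (T_ss − T)/τ with T_ss = T_amb = 29.700 °C, τ = M c_p/UA = 977·4.18/23.8 = 171.59 s.
This is linear first-order; T(t) = T_ss + (T₀ − T_ss) e^(−t/τ).
T(295) = 29.700 + (12.200)·0.17921 = 31.886 °C.

31.9 °C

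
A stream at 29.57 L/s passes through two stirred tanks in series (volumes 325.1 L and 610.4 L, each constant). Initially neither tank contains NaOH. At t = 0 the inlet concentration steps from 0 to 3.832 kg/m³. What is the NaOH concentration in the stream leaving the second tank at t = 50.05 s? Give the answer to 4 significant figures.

3.152 kg/m³

Each tank obeys Vᵢ dCᵢ/dt = Q(Cᵢ₋₁ − Cᵢ), so τᵢ = Vᵢ/Q.
τ₁ = 325.1/29.57 = 10.9943 s; τ₂ = 610.4/29.57 = 20.6425 s.
Solving the cascade with C₁(0)=C₂(0)=0 gives C₂(t) = C_in[1 − (τ₁ e^(−t/τ₁) − τ₂ e^(−t/τ₂))/(τ₁ − τ₂)].
At t = 50.05: e^(−t/τ₁) = 0.0105421, e^(−t/τ₂) = 0.0885131.
C₂ = 3.832·[1 − (10.9943·0.0105421 − 20.6425·0.0885131)/(-9.64829)] = 3.832·0.822639 = 3.15235 kg/m³.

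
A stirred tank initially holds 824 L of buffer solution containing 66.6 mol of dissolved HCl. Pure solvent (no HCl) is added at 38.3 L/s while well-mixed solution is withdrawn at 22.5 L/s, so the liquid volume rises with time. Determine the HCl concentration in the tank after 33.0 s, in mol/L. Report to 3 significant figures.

0.0246 mol/L

Let m(t) be the amount of HCl. Volume: V(t) = V₀ + (Q_in − Q_out) t = 824 + 15.800 t; V(33.0) = 1345.4 L.
No HCl enters, so dm/dt = −Q_out · (m/V).
Separate: dm/m = −Q_out dt/V(t) ⇒ ln(m/m₀) = −(Q_out/(Q_in−Q_out)) ln(V/V₀).
m = m₀ (V₀/V)^(Q_out/(Q_in−Q_out)) = 66.6 × (824/1345.4)^(1.4241) = 33.133 mol.
C = m/V = 33.133/1345.4 = 0.024627 mol/L.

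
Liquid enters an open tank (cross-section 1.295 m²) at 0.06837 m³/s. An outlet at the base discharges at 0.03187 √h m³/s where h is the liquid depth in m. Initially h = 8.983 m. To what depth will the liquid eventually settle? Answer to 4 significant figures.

4.602 m

A dh/dt = Q_in − 0.03187 √h. Steady state requires inflow = outflow:
Q_in = 0.03187 √h_ss ⇒ √h_ss = 0.06837/0.03187 = 2.14528.
h_ss = 2.14528² = 4.60222 m. (Since h₀ = 8.983 m > h_ss, the level will fall toward this value.)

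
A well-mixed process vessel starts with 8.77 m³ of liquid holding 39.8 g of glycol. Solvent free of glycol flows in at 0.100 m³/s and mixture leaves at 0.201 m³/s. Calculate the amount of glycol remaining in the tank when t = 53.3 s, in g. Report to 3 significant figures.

Total volume: dV/dt = Q_in − Q_out = -0.10100 m³/s, so V(t) = 8.77 − 0.10100 t and V(53.3) = 3.3867 m³.
No glycol enters, so dm/dt = −Q_out · (m/V).
dm/m = −Q_out dt/(V₀ − 0.10100 t); integrating gives ln(m/m₀) = −(Q_out/(Q_in−Q_out)) ln(V/V₀).
m = m₀ (V₀/V)^(Q_out/(Q_in−Q_out)) = 39.8 × (8.77/3.3867)^(-1.9901) = 5.9914 g.

5.99 g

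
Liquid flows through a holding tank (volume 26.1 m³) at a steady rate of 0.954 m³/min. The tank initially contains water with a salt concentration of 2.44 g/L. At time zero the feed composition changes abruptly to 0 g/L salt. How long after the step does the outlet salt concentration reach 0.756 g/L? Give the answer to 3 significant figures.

Species balance: V dC/dt = Q(C_in − C) ⇒ τ = V/Q = 27.358 min.
C(t) = C_in + (C₀ − C_in) e^(−t/τ). Set C = 0.756 and solve for t:
e^(−t/τ) = (C − C_in)/(C₀ − C_in) = (0.756 − 0)/(2.44 − 0) = 0.30984
t = −τ ln(…) = 27.358 × 1.1717 = 32.056 min.

32.1 min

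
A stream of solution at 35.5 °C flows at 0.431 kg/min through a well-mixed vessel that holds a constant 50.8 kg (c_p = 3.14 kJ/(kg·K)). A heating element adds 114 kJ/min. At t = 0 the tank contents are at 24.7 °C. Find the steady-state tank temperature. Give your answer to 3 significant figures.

120 °C

M c_p dT/dt = ṁ c_p (T_in − T) + Q̇.
At steady state dT/dt = 0 ⇒ T_ss = T_in + Q̇/(ṁ c_p) = 35.5 + 114/(0.431·3.14) = 119.74 °C.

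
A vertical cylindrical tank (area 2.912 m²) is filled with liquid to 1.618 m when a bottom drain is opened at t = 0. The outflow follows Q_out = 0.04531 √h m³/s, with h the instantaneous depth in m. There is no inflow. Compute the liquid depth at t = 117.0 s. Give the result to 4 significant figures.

Volume balance on the tank: A dh/dt = −0.04531 √h.
This is separable: 2 d(√h)/dt = −0.04531/A, so √h = √h₀ − (0.04531/(2A)) t.
√h = √1.618 − 0.04531·117.0/(2·2.912) = 1.27201 − 0.910246 = 0.361761.
h = 0.361761² = 0.130871 m.

0.1309 m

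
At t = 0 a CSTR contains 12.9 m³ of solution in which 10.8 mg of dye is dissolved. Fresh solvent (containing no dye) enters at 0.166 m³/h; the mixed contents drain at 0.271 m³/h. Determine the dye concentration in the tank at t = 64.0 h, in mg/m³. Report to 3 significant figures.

Total volume: dV/dt = Q_in − Q_out = -0.10500 m³/h, so V(t) = 12.9 − 0.10500 t and V(64.0) = 6.1800 m³.
No dye enters, so dm/dt = −Q_out · (m/V).
Separate: dm/m = −Q_out dt/V(t) ⇒ ln(m/m₀) = −(Q_out/(Q_in−Q_out)) ln(V/V₀).
m = m₀ (V₀/V)^(Q_out/(Q_in−Q_out)) = 10.8 × (12.9/6.1800)^(-2.5810) = 1.6164 mg.
C = m/V = 1.6164/6.1800 = 0.26155 mg/m³.

0.262 mg/m³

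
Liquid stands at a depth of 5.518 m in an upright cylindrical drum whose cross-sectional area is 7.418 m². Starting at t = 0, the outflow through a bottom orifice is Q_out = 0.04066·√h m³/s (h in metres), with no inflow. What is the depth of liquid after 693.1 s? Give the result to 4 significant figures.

0.2021 m

A dh/dt = −Q_out = −0.04066 √h.
∫ h^(−1/2) dh = −(0.04066/A) ∫ dt, giving 2√h = 2√h₀ − (0.04066/A) t.
√h = √5.518 − 0.04066·693.1/(2·7.418) = 2.34904 − 1.89953 = 0.449511.
h = 0.449511² = 0.202060 m.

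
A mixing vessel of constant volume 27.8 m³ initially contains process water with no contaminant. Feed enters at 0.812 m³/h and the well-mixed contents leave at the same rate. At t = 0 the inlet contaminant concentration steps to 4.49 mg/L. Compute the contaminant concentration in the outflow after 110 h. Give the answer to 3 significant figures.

Species balance on the tank: V dC/dt = Q(C_in − C).
Rewrite as dC/dt + C/τ = C_in/τ, τ = V/Q = 34.236 h.
C approaches C_in exponentially: C(t) = C_in + (C₀ − C_in) e^(−t/τ).
C(110) = 4.49 + (0 − 4.49)·e^(−110/34.236) = 4.49 + (-4.4900)·0.040238 = 4.3093 mg/L.

4.31 mg/L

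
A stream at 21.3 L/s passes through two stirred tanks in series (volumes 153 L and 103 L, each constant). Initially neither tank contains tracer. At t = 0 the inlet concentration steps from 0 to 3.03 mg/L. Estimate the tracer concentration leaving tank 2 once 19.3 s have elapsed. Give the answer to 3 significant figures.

2.51 mg/L

Species balance on tank i: dCᵢ/dt = (Cᵢ₋₁ − Cᵢ)/τᵢ with τᵢ = Vᵢ/Q.
τ₁ = 153/21.3 = 7.1831 s; τ₂ = 103/21.3 = 4.8357 s.
Solving the cascade with C₁(0)=C₂(0)=0 gives C₂(t) = C_in[1 − (τ₁ e^(−t/τ₁) − τ₂ e^(−t/τ₂))/(τ₁ − τ₂)].
At t = 19.3: e^(−t/τ₁) = 0.068094, e^(−t/τ₂) = 0.018478.
C₂ = 3.03·[1 − (7.1831·0.068094 − 4.8357·0.018478)/(2.3474)] = 3.03·0.82970 = 2.5140 mg/L.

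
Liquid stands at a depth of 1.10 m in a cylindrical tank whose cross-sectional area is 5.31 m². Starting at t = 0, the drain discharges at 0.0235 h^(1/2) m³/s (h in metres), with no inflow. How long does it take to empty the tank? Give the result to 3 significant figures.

474 s

A dh/dt = −Q_out = −0.0235 √h.
∫ h^(−1/2) dh = −(0.0235/A) ∫ dt, giving 2√h = 2√h₀ − (0.0235/A) t.
Tank is empty when √h = 0: t_empty = 2A√h₀/0.0235.
t_empty = 2·5.31·√1.10/0.0235 = 10.620·1.0488/0.0235 = 473.97 s.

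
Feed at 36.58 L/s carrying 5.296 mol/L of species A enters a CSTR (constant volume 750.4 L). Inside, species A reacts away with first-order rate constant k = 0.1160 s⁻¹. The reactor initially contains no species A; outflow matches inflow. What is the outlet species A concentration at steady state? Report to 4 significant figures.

V dC/dt = Q(C_in − C) − k V C.
Steady state (dC/dt = 0): C_ss = Q C_in/(Q + kV) = C_in/(1 + kV/Q).
C_ss = 36.58·5.296/(36.58 + 0.1160·750.4) = 193.728/123.626 = 1.56704 mol/L.

1.567 mol/L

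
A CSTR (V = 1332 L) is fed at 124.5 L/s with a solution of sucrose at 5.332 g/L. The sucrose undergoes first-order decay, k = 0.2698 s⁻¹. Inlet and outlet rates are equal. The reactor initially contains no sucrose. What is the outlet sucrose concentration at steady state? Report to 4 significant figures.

Accumulation = in − out − consumed: V dC/dt = Q C_in − Q C − k V C.
At steady state: 0 = Q C_in − (Q + kV) C_ss, so C_ss = Q C_in/(Q + kV).
C_ss = 124.5·5.332/(124.5 + 0.2698·1332) = 663.834/483.874 = 1.37192 g/L.

1.372 g/L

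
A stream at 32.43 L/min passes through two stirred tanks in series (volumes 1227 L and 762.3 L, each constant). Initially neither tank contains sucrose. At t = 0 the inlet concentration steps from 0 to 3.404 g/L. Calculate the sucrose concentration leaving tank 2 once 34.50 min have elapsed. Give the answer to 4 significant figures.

1.080 g/L

Species balance on tank i: dCᵢ/dt = (Cᵢ₋₁ − Cᵢ)/τᵢ with τᵢ = Vᵢ/Q.
τ₁ = 1227/32.43 = 37.8353 min; τ₂ = 762.3/32.43 = 23.5060 min.
Solving the cascade with C₁(0)=C₂(0)=0 gives C₂(t) = C_in[1 − (τ₁ e^(−t/τ₁) − τ₂ e^(−t/τ₂))/(τ₁ − τ₂)].
At t = 34.50: e^(−t/τ₁) = 0.401782, e^(−t/τ₂) = 0.230453.
C₂ = 3.404·[1 − (37.8353·0.401782 − 23.5060·0.230453)/(14.3293)] = 3.404·0.317168 = 1.07964 g/L.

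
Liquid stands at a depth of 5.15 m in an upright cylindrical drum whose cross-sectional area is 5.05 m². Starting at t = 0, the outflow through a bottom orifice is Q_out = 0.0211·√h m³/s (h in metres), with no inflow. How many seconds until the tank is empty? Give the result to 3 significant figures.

With no inflow, A dh/dt = −0.0211 √h.
This is separable: 2 d(√h)/dt = −0.0211/A, so √h = √h₀ − (0.0211/(2A)) t.
Set h = 0: 2√h₀ = (0.0211/A) t_empty ⇒ t_empty = 2A√h₀/0.0211.
t_empty = 2·5.05·√5.15/0.0211 = 10.100·2.2694/0.0211 = 1086.3 s.

1090 s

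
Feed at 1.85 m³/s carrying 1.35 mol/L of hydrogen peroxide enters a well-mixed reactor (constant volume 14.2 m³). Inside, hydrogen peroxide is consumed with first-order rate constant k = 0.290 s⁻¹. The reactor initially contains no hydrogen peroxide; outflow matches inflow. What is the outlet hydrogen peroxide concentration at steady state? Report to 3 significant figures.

0.418 mol/L

Accumulation = in − out − consumed: V dC/dt = Q C_in − Q C − k V C.
At steady state: 0 = Q C_in − (Q + kV) C_ss, so C_ss = Q C_in/(Q + kV).
C_ss = 1.85·1.35/(1.85 + 0.290·14.2) = 2.4975/5.9680 = 0.41848 mol/L.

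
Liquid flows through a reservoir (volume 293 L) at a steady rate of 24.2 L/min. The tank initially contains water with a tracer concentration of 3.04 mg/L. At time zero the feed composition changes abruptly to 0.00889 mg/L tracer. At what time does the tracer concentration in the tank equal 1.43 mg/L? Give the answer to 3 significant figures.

Species balance: V dC/dt = Q(C_in − C) ⇒ τ = V/Q = 12.107 min.
C(t) = C_in + (C₀ − C_in) e^(−t/τ). Set C = 1.43 and solve for t:
e^(−t/τ) = (C − C_in)/(C₀ − C_in) = (1.43 − 0.00889)/(3.04 − 0.00889) = 0.46884
t = −τ ln(…) = 12.107 × 0.75749 = 9.1713 min.

9.17 min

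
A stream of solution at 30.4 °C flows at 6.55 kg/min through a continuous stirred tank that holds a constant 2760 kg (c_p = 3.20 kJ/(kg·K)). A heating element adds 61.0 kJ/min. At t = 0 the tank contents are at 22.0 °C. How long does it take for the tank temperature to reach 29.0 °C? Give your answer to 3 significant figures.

407 min

Energy balance: M c_p dT/dt = ṁ c_p (T_in − T) + 61.0.
τ = M/ṁ = 421.37 min; T_ss = T_in + Q̇/(ṁ c_p) = 33.310 °C.
T(t) = T_ss + (T₀ − T_ss) e^(−t/τ). Set T = 29.0:
e^(−t/τ) = (29.0 − 33.310)/(22.0 − 33.310) = 0.38110
t = −421.37 · ln(0.38110) = 406.50 min.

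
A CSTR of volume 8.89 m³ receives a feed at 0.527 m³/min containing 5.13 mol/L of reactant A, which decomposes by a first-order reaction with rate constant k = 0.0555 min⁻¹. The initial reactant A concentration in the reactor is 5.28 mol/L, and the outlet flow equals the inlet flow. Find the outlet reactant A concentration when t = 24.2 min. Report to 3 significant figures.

Species balance: V dC/dt = Q C_in − Q C − k V C.
dC/dt = (Q/V) C_in − (Q/V + k) C; effective rate a = Q/V + k = 0.059280 + 0.0555 = 0.11478 min⁻¹.
C_ss = Q C_in/(Q + kV) = 2.6495 mol/L; C(t) = C_ss + (C₀ − C_ss) e^(−a t).
C(24.2) = 2.6495 + (2.6305)·e^(−0.11478·24.2) = 2.6495 + (2.6305)·0.062183 = 2.8130 mol/L.

2.81 mol/L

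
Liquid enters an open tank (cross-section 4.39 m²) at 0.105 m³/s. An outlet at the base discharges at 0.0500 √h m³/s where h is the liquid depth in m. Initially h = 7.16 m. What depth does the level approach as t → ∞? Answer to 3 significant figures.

4.41 m

Accumulation of liquid (constant cross-section A): A dh/dt = Q_in − 0.0500 √h. At steady state dh/dt = 0:
Q_in = 0.0500 √h_ss ⇒ √h_ss = 0.105/0.0500 = 2.1000.
h_ss = 2.1000² = 4.4100 m. (Since h₀ = 7.16 m > h_ss, the level will fall toward this value.)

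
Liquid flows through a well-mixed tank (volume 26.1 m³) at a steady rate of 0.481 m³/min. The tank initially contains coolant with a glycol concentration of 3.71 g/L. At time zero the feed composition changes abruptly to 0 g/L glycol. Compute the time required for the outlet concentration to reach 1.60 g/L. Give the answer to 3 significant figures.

Accumulation = in − out for the solute gives V dC/dt = Q(C_in − C), so τ = V/Q = 54.262 min.
C(t) = C_in + (C₀ − C_in) e^(−t/τ). Set C = 1.60 and solve for t:
e^(−t/τ) = (C − C_in)/(C₀ − C_in) = (1.60 − 0)/(3.71 − 0) = 0.43127
t = −τ ln(…) = 54.262 × 0.84103 = 45.636 min.

45.6 min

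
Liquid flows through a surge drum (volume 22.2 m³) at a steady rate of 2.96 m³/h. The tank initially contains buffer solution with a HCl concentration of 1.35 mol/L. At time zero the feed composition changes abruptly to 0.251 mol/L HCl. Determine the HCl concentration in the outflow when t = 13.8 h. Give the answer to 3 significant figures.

0.426 mol/L

Species balance on the tank: V dC/dt = Q(C_in − C).
Time constant τ = V/Q = 22.2/2.96 = 7.5000 h.
Solution: C(t) = C_in + (C₀ − C_in) e^(−t/τ).
C(13.8) = 0.251 + (1.35 − 0.251)·e^(−13.8/7.5000) = 0.251 + (1.0990)·0.15882 = 0.42554 mol/L.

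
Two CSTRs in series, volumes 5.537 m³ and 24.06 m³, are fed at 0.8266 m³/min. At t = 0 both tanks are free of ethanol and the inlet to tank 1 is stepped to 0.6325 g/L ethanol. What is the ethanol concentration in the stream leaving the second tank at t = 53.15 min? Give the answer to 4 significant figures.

Each tank obeys Vᵢ dCᵢ/dt = Q(Cᵢ₋₁ − Cᵢ), so τᵢ = Vᵢ/Q.
τ₁ = 5.537/0.8266 = 6.69852 min; τ₂ = 24.06/0.8266 = 29.1072 min.
Tank 1: C₁ = C_in(1 − e^(−t/τ₁)). Tank 2 (τ₁ ≠ τ₂): C₂ = C_in[1 − (τ₁ e^(−t/τ₁) − τ₂ e^(−t/τ₂))/(τ₁ − τ₂)].
At t = 53.15: e^(−t/τ₁) = 0.000358141, e^(−t/τ₂) = 0.161055.
C₂ = 0.6325·[1 − (6.69852·0.000358141 − 29.1072·0.161055)/(-22.4087)] = 0.6325·0.790909 = 0.500250 g/L.

0.5002 g/L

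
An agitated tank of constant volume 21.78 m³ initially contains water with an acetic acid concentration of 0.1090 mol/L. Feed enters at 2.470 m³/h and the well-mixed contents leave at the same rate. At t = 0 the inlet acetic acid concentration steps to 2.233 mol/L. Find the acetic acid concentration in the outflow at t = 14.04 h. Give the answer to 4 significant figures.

1.801 mol/L

Accumulation = in − out for the solute gives V dC/dt = Q(C_in − C).
So dC/dt = (C_in − C)/τ with τ = V/Q = 21.78/2.470 = 8.81781 h.
Solution: C(t) = C_in + (C₀ − C_in) e^(−t/τ).
C(14.04) = 2.233 + (0.1090 − 2.233)·e^(−14.04/8.81781) = 2.233 + (-2.12400)·0.203471 = 1.80083 mol/L.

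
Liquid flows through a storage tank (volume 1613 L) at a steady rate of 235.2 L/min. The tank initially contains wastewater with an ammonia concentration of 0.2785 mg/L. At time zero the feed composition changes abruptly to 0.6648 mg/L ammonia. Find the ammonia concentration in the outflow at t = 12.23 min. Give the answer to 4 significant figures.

0.5999 mg/L

Mass balance on the solute (V constant): V dC/dt = Q(C_in − C).
So dC/dt = (C_in − C)/τ with τ = V/Q = 1613/235.2 = 6.85799 min.
This is linear first-order; C(t) = C_in + (C₀ − C_in) e^(−t/τ).
C(12.23) = 0.6648 + (0.2785 − 0.6648)·e^(−12.23/6.85799) = 0.6648 + (-0.386300)·0.168079 = 0.599871 mg/L.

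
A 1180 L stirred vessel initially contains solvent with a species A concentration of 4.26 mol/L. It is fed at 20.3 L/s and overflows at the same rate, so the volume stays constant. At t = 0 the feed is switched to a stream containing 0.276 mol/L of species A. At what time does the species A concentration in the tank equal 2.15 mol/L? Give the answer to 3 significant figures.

43.8 s

Species balance: V dC/dt = Q(C_in − C) ⇒ τ = V/Q = 58.128 s.
C(t) = C_in + (C₀ − C_in) e^(−t/τ). Set C = 2.15 and solve for t:
e^(−t/τ) = (C − C_in)/(C₀ − C_in) = (2.15 − 0.276)/(4.26 − 0.276) = 0.47038
t = −τ ln(…) = 58.128 × 0.75421 = 43.841 s.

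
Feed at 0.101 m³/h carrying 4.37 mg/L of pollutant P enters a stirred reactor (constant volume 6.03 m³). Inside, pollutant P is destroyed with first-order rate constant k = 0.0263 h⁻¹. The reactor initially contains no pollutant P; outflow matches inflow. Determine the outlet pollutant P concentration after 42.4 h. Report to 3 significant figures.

V dC/dt = Q(C_in − C) − k V C.
This is linear with rate a = Q/V + k = 0.043050 h⁻¹.
C_ss = Q C_in/(Q + kV) = 1.7003 mg/L; C(t) = C_ss + (C₀ − C_ss) e^(−a t).
C(42.4) = 1.7003 + (-1.7003)·e^(−0.043050·42.4) = 1.7003 + (-1.7003)·0.16117 = 1.4262 mg/L.

1.43 mg/L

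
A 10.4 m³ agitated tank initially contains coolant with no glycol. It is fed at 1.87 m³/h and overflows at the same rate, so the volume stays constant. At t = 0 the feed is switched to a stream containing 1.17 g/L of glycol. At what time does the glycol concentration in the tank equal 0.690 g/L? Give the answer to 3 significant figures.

4.96 h

Species balance: V dC/dt = Q(C_in − C) ⇒ τ = V/Q = 5.5615 h.
C(t) = C_in + (C₀ − C_in) e^(−t/τ). Set C = 0.690 and solve for t:
e^(−t/τ) = (C − C_in)/(C₀ − C_in) = (0.690 − 1.17)/(0 − 1.17) = 0.41026
t = −τ ln(…) = 5.5615 × 0.89097 = 4.9551 h.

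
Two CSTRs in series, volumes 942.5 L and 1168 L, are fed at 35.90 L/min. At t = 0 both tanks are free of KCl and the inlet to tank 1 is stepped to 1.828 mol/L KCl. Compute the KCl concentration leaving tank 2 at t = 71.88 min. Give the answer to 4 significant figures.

1.283 mol/L

Species balance on tank i: dCᵢ/dt = (Cᵢ₋₁ − Cᵢ)/τᵢ with τᵢ = Vᵢ/Q.
τ₁ = 942.5/35.90 = 26.2535 min; τ₂ = 1168/35.90 = 32.5348 min.
Tank 1: C₁ = C_in(1 − e^(−t/τ₁)). Tank 2 (τ₁ ≠ τ₂): C₂ = C_in[1 − (τ₁ e^(−t/τ₁) − τ₂ e^(−t/τ₂))/(τ₁ − τ₂)].
At t = 71.88: e^(−t/τ₁) = 0.0647046, e^(−t/τ₂) = 0.109775.
C₂ = 1.828·[1 − (26.2535·0.0647046 − 32.5348·0.109775)/(-6.28134)] = 1.828·0.701850 = 1.28298 mol/L.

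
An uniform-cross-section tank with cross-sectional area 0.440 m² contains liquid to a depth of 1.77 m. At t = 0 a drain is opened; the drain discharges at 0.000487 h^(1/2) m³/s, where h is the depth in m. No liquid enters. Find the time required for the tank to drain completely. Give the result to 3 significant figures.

Unsteady balance on liquid volume: A dh/dt = −0.000487 √h.
This is separable: 2 d(√h)/dt = −0.000487/A, so √h = √h₀ − (0.000487/(2A)) t.
Tank is empty when √h = 0: t_empty = 2A√h₀/0.000487.
t_empty = 2·0.440·√1.77/0.000487 = 0.88000·1.3304/0.000487 = 2404.0 s.

2400 s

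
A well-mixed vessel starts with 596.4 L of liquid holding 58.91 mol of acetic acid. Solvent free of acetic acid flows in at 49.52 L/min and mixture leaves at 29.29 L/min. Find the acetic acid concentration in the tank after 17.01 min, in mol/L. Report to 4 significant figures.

0.03239 mol/L

Let m(t) be the amount of acetic acid. Volume: V(t) = V₀ + (Q_in − Q_out) t = 596.4 + 20.2300 t; V(17.01) = 940.512 L.
No acetic acid enters, so dm/dt = −Q_out · (m/V).
dm/m = −Q_out dt/(V₀ + 20.2300 t); integrating gives ln(m/m₀) = −(Q_out/(Q_in−Q_out)) ln(V/V₀).
m = m₀ (V₀/V)^(Q_out/(Q_in−Q_out)) = 58.91 × (596.4/940.512)^(1.44785) = 30.4625 mol.
C = m/V = 30.4625/940.512 = 0.0323893 mol/L.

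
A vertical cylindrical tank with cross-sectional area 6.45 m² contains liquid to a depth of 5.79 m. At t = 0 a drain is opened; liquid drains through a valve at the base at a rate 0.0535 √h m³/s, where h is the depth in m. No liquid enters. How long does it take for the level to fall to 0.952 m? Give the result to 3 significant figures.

345 s

With no inflow, A dh/dt = −0.0535 √h.
Separate and integrate: 2(√h − √h₀) = −(0.0535/A) t.
t = 2A(√h₀ − √h)/0.0535 = 2·6.45·(√5.79 − √0.952)/0.0535
  = 12.900 × (2.4062 − 0.97570) / 0.0535 = 344.93 s.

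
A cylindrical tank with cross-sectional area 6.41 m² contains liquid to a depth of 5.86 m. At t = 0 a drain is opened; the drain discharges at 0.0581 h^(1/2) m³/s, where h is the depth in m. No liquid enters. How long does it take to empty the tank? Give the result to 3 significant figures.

A dh/dt = −Q_out = −0.0581 √h.
∫ h^(−1/2) dh = −(0.0581/A) ∫ dt, giving 2√h = 2√h₀ − (0.0581/A) t.
Tank is empty when √h = 0: t_empty = 2A√h₀/0.0581.
t_empty = 2·6.41·√5.86/0.0581 = 12.820·2.4207/0.0581 = 534.15 s.

534 s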